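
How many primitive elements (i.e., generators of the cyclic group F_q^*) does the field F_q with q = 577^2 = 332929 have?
There are φ(332928) = 104448 primitive elements

F_q^* is cyclic of order q - 1 = 332928. A cyclic group of order m has exactly φ(m) generators. Here m = 332928 = 2^7 · 3^2 · 17^2, so the number of primitive elements is φ(332928) = 104448.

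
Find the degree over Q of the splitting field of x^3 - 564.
[K : Q] = 6

The roots of x^3 - 564 are ∛564, ω∛564, ω^2∛564 where ω = e^(2πi/3) is a primitive cube root of unity, so K = Q(∛564, ω). Now [Q(∛564):Q] = 3 (since 564 is not a perfect cube, x^3 - 564 is irreducible) and [Q(ω):Q] = 2. Both 2 and 3 divide [K:Q], and [K:Q] ≤ 3·2 = 6, so [K:Q] = 6. (Equivalently: Q(∛564) ⊂ R but ω ∉ R, so [K : Q(∛564)] = 2.)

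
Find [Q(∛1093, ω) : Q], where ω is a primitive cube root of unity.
[Q(∛1093, ω) : Q] = 6

[Q(∛1093):Q] = 3 (min poly x^3 - 1093, irreducible since 1093 is not a perfect cube). [Q(ω):Q] = 2 (min poly x^2 + x + 1). Since Q(∛1093) ⊂ R and ω ∉ R, we have ω ∉ Q(∛1093), so x^2 + x + 1 remains irreducible over Q(∛1093) and [Q(∛1093, ω) : Q(∛1093)] = 2. By the tower law, [Q(∛1093, ω) : Q] = 3 · 2 = 6. (In fact Q(∛1093, ω) is the splitting field of x^3 - 1093 over Q.)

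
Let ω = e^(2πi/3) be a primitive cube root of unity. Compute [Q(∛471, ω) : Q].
[Q(∛471, ω) : Q] = 6

[Q(∛471):Q] = 3 (min poly x^3 - 471, irreducible since 471 is not a perfect cube). [Q(ω):Q] = 2 (min poly x^2 + x + 1). Since Q(∛471) ⊂ R and ω ∉ R, we have ω ∉ Q(∛471), so x^2 + x + 1 remains irreducible over Q(∛471) and [Q(∛471, ω) : Q(∛471)] = 2. By the tower law, [Q(∛471, ω) : Q] = 3 · 2 = 6. (In fact Q(∛471, ω) is the splitting field of x^3 - 471 over Q.)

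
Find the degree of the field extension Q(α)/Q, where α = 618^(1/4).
[Q(α):Q] = 4

α is a root of x^4 - 618. By Eisenstein's criterion at the prime p = 2 (which divides the constant term 618 but p^2 = 4 does not, since 618 is squarefree), x^4 - 618 is irreducible over Q. Hence [Q(α):Q] = 4.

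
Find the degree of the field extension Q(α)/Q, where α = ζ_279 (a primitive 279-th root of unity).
[Q(α):Q] = 180

The minimal polynomial of ζ_279 over Q is the 279-th cyclotomic polynomial Φ_279(x), which is irreducible over Q and has degree φ(279) = 180. Hence [Q(α):Q] = φ(279) = 180.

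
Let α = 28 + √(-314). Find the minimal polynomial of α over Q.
m_α(x) = x^2 - 56x + 1098

From α - 28 = √(-314), squaring gives (α - 28)^2 = -314, i.e. α^2 - 56α + 784 = -314, so α^2 - 56α + 1098 = 0. The discriminant of x^2 - 56x + 1098 is (-56)^2 - 4·(1098) = 3136 - 4392 = -1256, and 4·(-314) is not a perfect square in Q since -314 is squarefree and ≠ 1. Hence x^2 - 56x + 1098 is irreducible over Q and is the minimal polynomial of α.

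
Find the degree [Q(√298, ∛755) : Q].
[Q(√298, ∛755) : Q] = 6

Let L = Q(√298, ∛755). Since Q(√298) ⊂ L and [Q(√298):Q] = 2, the tower law gives 2 | [L:Q]. Likewise Q(∛755) ⊂ L with [Q(∛755):Q] = 3 (because 755 is not a perfect cube), so 3 | [L:Q]. As gcd(2,3) = 1, [L:Q] is divisible by 6. Conversely L is generated over Q by √298 and ∛755, so [L:Q] ≤ 2·3 = 6. Therefore [Q(√298, ∛755) : Q] = 6.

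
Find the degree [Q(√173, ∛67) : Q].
[Q(√173, ∛67) : Q] = 6

Let L = Q(√173, ∛67). Since Q(√173) ⊂ L and [Q(√173):Q] = 2, the tower law gives 2 | [L:Q]. Likewise Q(∛67) ⊂ L with [Q(∛67):Q] = 3 (because 67 is not a perfect cube), so 3 | [L:Q]. As gcd(2,3) = 1, [L:Q] is divisible by 6. Conversely L is generated over Q by √173 and ∛67, so [L:Q] ≤ 2·3 = 6. Therefore [Q(√173, ∛67) : Q] = 6.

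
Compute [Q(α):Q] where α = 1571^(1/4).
[Q(α):Q] = 4

α is a root of x^4 - 1571. By Eisenstein's criterion at the prime p = 1571 (which divides the constant term 1571 but p^2 = 2468041 does not, since 1571 is squarefree), x^4 - 1571 is irreducible over Q. Hence [Q(α):Q] = 4.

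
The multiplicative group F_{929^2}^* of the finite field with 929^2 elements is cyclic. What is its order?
|F_{929^2}^*| = 863040

F_{929^2} has 929^2 = 863041 elements; its multiplicative group consists of all nonzero elements, so |F_{929^2}^*| = 863041 - 1 = 863040. (It is cyclic since any finite subgroup of the multiplicative group of a field is cyclic.)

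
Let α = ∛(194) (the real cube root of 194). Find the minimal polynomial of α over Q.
m_α(x) = x^3 - 194

α satisfies α^3 = 194, so x^3 - 194 annihilates α. By the rational root test, a rational root p/q (in lowest terms) of x^3 - 194 would satisfy p^3 = 194 q^3, forcing q = 1 and p^3 = 194; but 194 is not a perfect cube, contradiction. A monic cubic over Q with no rational root is irreducible (any nontrivial factorization would include a linear factor). Hence x^3 - 194 is the minimal polynomial of α, and in particular [Q(α):Q] = 3.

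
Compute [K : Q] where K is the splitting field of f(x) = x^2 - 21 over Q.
[K : Q] = 2

f(x) = x^2 - 21 factors as (x - √21)(x + √21). The splitting field is K = Q(√21). Since 21 is squarefree and > 1, it is not a perfect square, so x^2 - 21 is irreducible over Q and [Q(√21) : Q] = 2. Hence [K : Q] = 2.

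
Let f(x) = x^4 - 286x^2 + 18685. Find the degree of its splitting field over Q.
[K : Q] = 4

Solving the quadratic in x^2: x^2 = (286 ± √(286^2 - 4·18685))/2 = (286 ± √7056)/2 = (286 ± 84)/2, giving x^2 = 101 or x^2 = 185. So f(x) = (x^2 - 101)(x^2 - 185) and the roots of f are ±√101, ±√185. Hence the splitting field is K = Q(√101, √185). Since 101 and 185 are distinct squarefree integers > 1, their product 18685 is not a perfect square, so √185 ∉ Q(√101). By the tower law [K:Q] = [Q(√101,√185):Q(√101)] · [Q(√101):Q] = 2 · 2 = 4.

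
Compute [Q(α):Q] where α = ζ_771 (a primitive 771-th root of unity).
[Q(α):Q] = 512

The minimal polynomial of ζ_771 over Q is the 771-th cyclotomic polynomial Φ_771(x), which is irreducible over Q and has degree φ(771) = 512. Hence [Q(α):Q] = φ(771) = 512.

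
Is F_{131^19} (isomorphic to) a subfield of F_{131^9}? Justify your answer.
No: F_{131^19} is not a subfield of F_{131^9}

F_{p^m} embeds in F_{p^n} iff m | n. Here 19 ∤ 9 (since 9 = 0·19 + 9 with remainder 9 ≠ 0), so F_{131^19} is not a subfield of F_{131^9}. Equivalently: if it were, the tower law would give 19 = [F_{131^19}:F_131] dividing [F_{131^9}:F_131] = 9, contradiction.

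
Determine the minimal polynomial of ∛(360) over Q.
m_α(x) = x^3 - 360

α satisfies α^3 = 360, so x^3 - 360 annihilates α. By the rational root test, a rational root p/q (in lowest terms) of x^3 - 360 would satisfy p^3 = 360 q^3, forcing q = 1 and p^3 = 360; but 360 is not a perfect cube, contradiction. A monic cubic over Q with no rational root is irreducible (any nontrivial factorization would include a linear factor). Hence x^3 - 360 is the minimal polynomial of α, and in particular [Q(α):Q] = 3.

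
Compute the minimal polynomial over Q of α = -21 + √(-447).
m_α(x) = x^2 + 42x + 888

From α + 21 = √(-447), squaring gives (α + 21)^2 = -447, i.e. α^2 + 42α + 441 = -447, so α^2 + 42α + 888 = 0. The discriminant of x^2 + 42x + 888 is (42)^2 - 4·(888) = 1764 - 3552 = -1788, and 4·(-447) is not a perfect square in Q since -447 is squarefree and ≠ 1. Hence x^2 + 42x + 888 is irreducible over Q and is the minimal polynomial of α.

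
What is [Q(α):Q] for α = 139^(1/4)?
[Q(α):Q] = 4

α is a root of x^4 - 139. By Eisenstein's criterion at the prime p = 139 (which divides the constant term 139 but p^2 = 19321 does not, since 139 is squarefree), x^4 - 139 is irreducible over Q. Hence [Q(α):Q] = 4.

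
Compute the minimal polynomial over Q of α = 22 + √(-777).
m_α(x) = x^2 - 44x + 1261

From α - 22 = √(-777), squaring gives (α - 22)^2 = -777, i.e. α^2 - 44α + 484 = -777, so α^2 - 44α + 1261 = 0. The discriminant of x^2 - 44x + 1261 is (-44)^2 - 4·(1261) = 1936 - 5044 = -3108, and 4·(-777) is not a perfect square in Q since -777 is squarefree and ≠ 1. Hence x^2 - 44x + 1261 is irreducible over Q and is the minimal polynomial of α.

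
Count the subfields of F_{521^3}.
F_{521^3} has 2 subfields

The subfields of F_{p^n} are exactly the fields F_{p^d} for d | n (each is the fixed field of the unique index-d subgroup of Gal(F_{p^n}/F_p) ≅ Z/nZ). The divisors of n = 3 are {1, 3}, giving 2 subfields: F_{521^1}, F_{521^3}.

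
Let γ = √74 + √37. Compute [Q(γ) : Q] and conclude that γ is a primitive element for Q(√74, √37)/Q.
[Q(γ) : Q] = 4 (equivalently, Q(γ) = Q(√74, √37))

Obviously Q(γ) ⊆ Q(√74, √37), and [Q(√74, √37):Q] = 4 (since 74, 37 are distinct squarefree integers > 1 with 2738 not a perfect square). To show equality we compute the minimal polynomial of γ. From γ = √74 + √37: γ^2 = 74 + 2√(2738) + 37 = 111 + 2√(2738), so γ^2 - 111 = 2√(2738); squaring, (γ^2 - 111)^2 = 4·2738, i.e. γ^4 - 222γ^2 + 12321 - 10952 = 0, i.e. γ^4 - 222γ^2 + 1369 = 0. So γ is a root of x^4 - 222x^2 + 1369. This polynomial is irreducible over Q: it has no rational root (each ±√74 ± √37 is irrational), and any factorization into two quadratics over Q would force √(2738) ∈ Q (pairing opposite roots) or √74, √37 ∈ Q (other pairings), all impossible. Hence [Q(γ):Q] = 4 = [Q(√74, √37):Q], so Q(γ) = Q(√74, √37).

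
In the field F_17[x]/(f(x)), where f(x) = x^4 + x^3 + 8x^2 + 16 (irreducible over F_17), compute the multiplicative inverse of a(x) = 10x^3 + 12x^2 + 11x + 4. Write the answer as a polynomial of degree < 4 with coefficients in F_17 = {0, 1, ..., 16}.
a(x)^(-1) ≡ 4x^3 + 10x^2 + 13x + 4 (mod f(x))

Since f is irreducible over F_17, F_17[x]/(f) is a field and a(x) ≠ 0 has an inverse. Apply the extended Euclidean algorithm to f(x) and a(x) in F_17[x]: f(x) = (12x + 1)·a(x) + (9x + 12);  a(x) = (3x^2 + 3x + 1)·(9x + 12) + (9). The last nonzero remainder is the constant 9 = gcd(f, a) in F_17. Back-substituting through the division chain expresses 9 = s(x)·a(x) + t(x)·f(x) with s(x) ≡ 2x^3 + 5x^2 + 15x + 2 (mod f), so (2x^3 + 5x^2 + 15x + 2)·a(x) ≡ 9 (mod f). Multiplying by 9^(-1) ≡ 2 in F_17 gives a(x)^(-1) ≡ 2·(2x^3 + 5x^2 + 15x + 2) ≡ 4x^3 + 10x^2 + 13x + 4 (mod f). Check: (10x^3 + 12x^2 + 11x + 4)·(4x^3 + 10x^2 + 13x + 4) = 6x^6 + 12x^5 + 5x^4 + 16x^3 + 10x^2 + 11x + 16 ≡ 1 (mod x^4 + x^3 + 8x^2 + 16).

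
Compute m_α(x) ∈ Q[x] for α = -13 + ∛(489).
m_α(x) = x^3 + 39x^2 + 507x + 1708

Set β = α + 13 = ∛(489), so β^3 = 489. Then (α + 13)^3 - 489 = 0, i.e. α is a root of g(x) = (x + 13)^3 - 489 = x^3 + 39x^2 + 507x + 1708. Since g(x) = h(x + 13) where h(x) = x^3 - 489, and h is irreducible over Q (because 489 is not a perfect cube, so h has no rational root, and a monic cubic with no rational root is irreducible), g is also irreducible (irreducibility is preserved under the substitution x → x + 13). Hence m_α(x) = x^3 + 39x^2 + 507x + 1708.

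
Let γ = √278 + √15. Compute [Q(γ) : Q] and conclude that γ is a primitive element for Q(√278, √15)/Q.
[Q(γ) : Q] = 4 (equivalently, Q(γ) = Q(√278, √15))

Obviously Q(γ) ⊆ Q(√278, √15), and [Q(√278, √15):Q] = 4 (since 278, 15 are distinct squarefree integers > 1 with 4170 not a perfect square). To show equality we compute the minimal polynomial of γ. From γ = √278 + √15: γ^2 = 278 + 2√(4170) + 15 = 293 + 2√(4170), so γ^2 - 293 = 2√(4170); squaring, (γ^2 - 293)^2 = 4·4170, i.e. γ^4 - 586γ^2 + 85849 - 16680 = 0, i.e. γ^4 - 586γ^2 + 69169 = 0. So γ is a root of x^4 - 586x^2 + 69169. This polynomial is irreducible over Q: it has no rational root (each ±√278 ± √15 is irrational), and any factorization into two quadratics over Q would force √(4170) ∈ Q (pairing opposite roots) or √278, √15 ∈ Q (other pairings), all impossible. Hence [Q(γ):Q] = 4 = [Q(√278, √15):Q], so Q(γ) = Q(√278, √15).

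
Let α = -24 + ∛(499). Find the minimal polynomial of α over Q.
m_α(x) = x^3 + 72x^2 + 1728x + 13325

Set β = α + 24 = ∛(499), so β^3 = 499. Then (α + 24)^3 - 499 = 0, i.e. α is a root of g(x) = (x + 24)^3 - 499 = x^3 + 72x^2 + 1728x + 13325. Since g(x) = h(x + 24) where h(x) = x^3 - 499, and h is irreducible over Q (because 499 is not a perfect cube, so h has no rational root, and a monic cubic with no rational root is irreducible), g is also irreducible (irreducibility is preserved under the substitution x → x + 24). Hence m_α(x) = x^3 + 72x^2 + 1728x + 13325.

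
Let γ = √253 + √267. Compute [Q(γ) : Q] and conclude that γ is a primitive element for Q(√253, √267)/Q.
[Q(γ) : Q] = 4 (equivalently, Q(γ) = Q(√253, √267))

Obviously Q(γ) ⊆ Q(√253, √267), and [Q(√253, √267):Q] = 4 (since 253, 267 are distinct squarefree integers > 1 with 67551 not a perfect square). To show equality we compute the minimal polynomial of γ. From γ = √253 + √267: γ^2 = 253 + 2√(67551) + 267 = 520 + 2√(67551), so γ^2 - 520 = 2√(67551); squaring, (γ^2 - 520)^2 = 4·67551, i.e. γ^4 - 1040γ^2 + 270400 - 270204 = 0, i.e. γ^4 - 1040γ^2 + 196 = 0. So γ is a root of x^4 - 1040x^2 + 196. This polynomial is irreducible over Q: it has no rational root (each ±√253 ± √267 is irrational), and any factorization into two quadratics over Q would force √(67551) ∈ Q (pairing opposite roots) or √253, √267 ∈ Q (other pairings), all impossible. Hence [Q(γ):Q] = 4 = [Q(√253, √267):Q], so Q(γ) = Q(√253, √267).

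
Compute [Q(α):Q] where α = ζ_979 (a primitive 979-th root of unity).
[Q(α):Q] = 880

The minimal polynomial of ζ_979 over Q is the 979-th cyclotomic polynomial Φ_979(x), which is irreducible over Q and has degree φ(979) = 880. Hence [Q(α):Q] = φ(979) = 880.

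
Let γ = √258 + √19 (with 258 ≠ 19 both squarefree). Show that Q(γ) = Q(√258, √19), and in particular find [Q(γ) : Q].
[Q(γ) : Q] = 4 (equivalently, Q(γ) = Q(√258, √19))

Obviously Q(γ) ⊆ Q(√258, √19), and [Q(√258, √19):Q] = 4 (since 258, 19 are distinct squarefree integers > 1 with 4902 not a perfect square). To show equality we compute the minimal polynomial of γ. From γ = √258 + √19: γ^2 = 258 + 2√(4902) + 19 = 277 + 2√(4902), so γ^2 - 277 = 2√(4902); squaring, (γ^2 - 277)^2 = 4·4902, i.e. γ^4 - 554γ^2 + 76729 - 19608 = 0, i.e. γ^4 - 554γ^2 + 57121 = 0. So γ is a root of x^4 - 554x^2 + 57121. This polynomial is irreducible over Q: it has no rational root (each ±√258 ± √19 is irrational), and any factorization into two quadratics over Q would force √(4902) ∈ Q (pairing opposite roots) or √258, √19 ∈ Q (other pairings), all impossible. Hence [Q(γ):Q] = 4 = [Q(√258, √19):Q], so Q(γ) = Q(√258, √19).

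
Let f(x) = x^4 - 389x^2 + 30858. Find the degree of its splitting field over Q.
[K : Q] = 4

Solving the quadratic in x^2: x^2 = (389 ± √(389^2 - 4·30858))/2 = (389 ± √27889)/2 = (389 ± 167)/2, giving x^2 = 278 or x^2 = 111. So f(x) = (x^2 - 278)(x^2 - 111) and the roots of f are ±√278, ±√111. Hence the splitting field is K = Q(√278, √111). Since 278 and 111 are distinct squarefree integers > 1, their product 30858 is not a perfect square, so √111 ∉ Q(√278). By the tower law [K:Q] = [Q(√278,√111):Q(√278)] · [Q(√278):Q] = 2 · 2 = 4.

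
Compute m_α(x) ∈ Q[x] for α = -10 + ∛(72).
m_α(x) = x^3 + 30x^2 + 300x + 928

Set β = α + 10 = ∛(72), so β^3 = 72. Then (α + 10)^3 - 72 = 0, i.e. α is a root of g(x) = (x + 10)^3 - 72 = x^3 + 30x^2 + 300x + 928. Since g(x) = h(x + 10) where h(x) = x^3 - 72, and h is irreducible over Q (because 72 is not a perfect cube, so h has no rational root, and a monic cubic with no rational root is irreducible), g is also irreducible (irreducibility is preserved under the substitution x → x + 10). Hence m_α(x) = x^3 + 30x^2 + 300x + 928.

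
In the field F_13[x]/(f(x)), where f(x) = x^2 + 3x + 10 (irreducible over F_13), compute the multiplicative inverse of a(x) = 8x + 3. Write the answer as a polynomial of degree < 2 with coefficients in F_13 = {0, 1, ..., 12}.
a(x)^(-1) ≡ x + 1 (mod f(x))

Since f is irreducible over F_13, F_13[x]/(f) is a field and a(x) ≠ 0 has an inverse. Apply the extended Euclidean algorithm to f(x) and a(x) in F_13[x]: f(x) = (5x + 5)·a(x) + (8). The last nonzero remainder is the constant 8 = gcd(f, a) in F_13. Back-substituting through the division chain expresses 8 = s(x)·a(x) + t(x)·f(x) with s(x) ≡ 8x + 8 (mod f), so (8x + 8)·a(x) ≡ 8 (mod f). Multiplying by 8^(-1) ≡ 5 in F_13 gives a(x)^(-1) ≡ 5·(8x + 8) ≡ x + 1 (mod f). Check: (8x + 3)·(x + 1) = 8x^2 + 11x + 3 ≡ 1 (mod x^2 + 3x + 10).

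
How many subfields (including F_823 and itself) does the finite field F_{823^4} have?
F_{823^4} has 3 subfields

The subfields of F_{p^n} are exactly the fields F_{p^d} for d | n (each is the fixed field of the unique index-d subgroup of Gal(F_{p^n}/F_p) ≅ Z/nZ). The divisors of n = 4 are {1, 2, 4}, giving 3 subfields: F_{823^1}, F_{823^2}, F_{823^4}.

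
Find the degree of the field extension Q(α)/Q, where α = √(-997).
[Q(α):Q] = 2

[Q(α):Q] equals the degree of the minimal polynomial of α. Here α^2 = -997 and x^2 + 997 is irreducible (d = -997 is squarefree, ≠ 1, hence not a square), so deg(m_α) = 2. Thus [Q(α):Q] = 2.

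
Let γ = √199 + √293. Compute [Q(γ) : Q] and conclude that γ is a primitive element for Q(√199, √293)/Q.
[Q(γ) : Q] = 4 (equivalently, Q(γ) = Q(√199, √293))

Obviously Q(γ) ⊆ Q(√199, √293), and [Q(√199, √293):Q] = 4 (since 199, 293 are distinct squarefree integers > 1 with 58307 not a perfect square). To show equality we compute the minimal polynomial of γ. From γ = √199 + √293: γ^2 = 199 + 2√(58307) + 293 = 492 + 2√(58307), so γ^2 - 492 = 2√(58307); squaring, (γ^2 - 492)^2 = 4·58307, i.e. γ^4 - 984γ^2 + 242064 - 233228 = 0, i.e. γ^4 - 984γ^2 + 8836 = 0. So γ is a root of x^4 - 984x^2 + 8836. This polynomial is irreducible over Q: it has no rational root (each ±√199 ± √293 is irrational), and any factorization into two quadratics over Q would force √(58307) ∈ Q (pairing opposite roots) or √199, √293 ∈ Q (other pairings), all impossible. Hence [Q(γ):Q] = 4 = [Q(√199, √293):Q], so Q(γ) = Q(√199, √293).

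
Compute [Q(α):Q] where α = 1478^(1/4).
[Q(α):Q] = 4

α is a root of x^4 - 1478. By Eisenstein's criterion at the prime p = 2 (which divides the constant term 1478 but p^2 = 4 does not, since 1478 is squarefree), x^4 - 1478 is irreducible over Q. Hence [Q(α):Q] = 4.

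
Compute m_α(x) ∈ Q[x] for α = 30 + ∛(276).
m_α(x) = x^3 - 90x^2 + 2700x - 27276

Set β = α - 30 = ∛(276), so β^3 = 276. Then (α - 30)^3 - 276 = 0, i.e. α is a root of g(x) = (x - 30)^3 - 276 = x^3 - 90x^2 + 2700x - 27276. Since g(x) = h(x - 30) where h(x) = x^3 - 276, and h is irreducible over Q (because 276 is not a perfect cube, so h has no rational root, and a monic cubic with no rational root is irreducible), g is also irreducible (irreducibility is preserved under the substitution x → x - 30). Hence m_α(x) = x^3 - 90x^2 + 2700x - 27276.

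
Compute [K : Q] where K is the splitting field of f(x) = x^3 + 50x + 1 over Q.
[K : Q] = 6

By the rational root test, any rational root of the monic integer polynomial f(x) = x^3 + 50x + 1 must be an integer dividing the constant term 1, i.e. one of ±{1}. Evaluating: f(1) = 52, f(-1) = -50; none is 0, so f has no rational root and is therefore irreducible over Q (a cubic with no linear factor over a field is irreducible). For an irreducible cubic, the Galois group is A_3 or S_3 according as the discriminant disc(f) = -4a^3 - 27b^2 = -4·(50)^3 - 27·(1)^2 = -500027 is or is not a square in Q. Here disc(f) = -500027 is not a perfect square in Q, so the Galois group of f over Q is not contained in A_3 and must be all of S_3. The splitting field has degree |S_3| = 6 over Q, so [K : Q] = 6.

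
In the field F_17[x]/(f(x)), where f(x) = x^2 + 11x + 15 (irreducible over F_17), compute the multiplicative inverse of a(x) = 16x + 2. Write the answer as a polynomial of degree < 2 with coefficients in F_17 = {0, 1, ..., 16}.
a(x)^(-1) ≡ 5x + 14 (mod f(x))

Since f is irreducible over F_17, F_17[x]/(f) is a field and a(x) ≠ 0 has an inverse. Apply the extended Euclidean algorithm to f(x) and a(x) in F_17[x]: f(x) = (16x + 4)·a(x) + (7). The last nonzero remainder is the constant 7 = gcd(f, a) in F_17. Back-substituting through the division chain expresses 7 = s(x)·a(x) + t(x)·f(x) with s(x) ≡ x + 13 (mod f), so (x + 13)·a(x) ≡ 7 (mod f). Multiplying by 7^(-1) ≡ 5 in F_17 gives a(x)^(-1) ≡ 5·(x + 13) ≡ 5x + 14 (mod f). Check: (16x + 2)·(5x + 14) = 12x^2 + 13x + 11 ≡ 1 (mod x^2 + 11x + 15).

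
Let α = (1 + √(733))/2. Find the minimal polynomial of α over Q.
m_α(x) = x^2 - x - 183

From 2α - 1 = √(733), squaring gives (2α - 1)^2 = 733, i.e. 4α^2 - 4α + 1 = 733, so α^2 - α + (1 - 733)/4 = 0. Since 733 ≡ 1 (mod 4), (1 - 733)/4 = -183 ∈ Z. The polynomial x^2 - x - 183 has discriminant 1 - 4·(-183) = 733, which is not a perfect square in Q (d = 733 is squarefree and ≠ 1), so x^2 - x - 183 is irreducible over Q. It is the minimal polynomial of α.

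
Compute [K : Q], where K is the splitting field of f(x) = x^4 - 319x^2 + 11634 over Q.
[K : Q] = 4

Solving the quadratic in x^2: x^2 = (319 ± √(319^2 - 4·11634))/2 = (319 ± √55225)/2 = (319 ± 235)/2, giving x^2 = 42 or x^2 = 277. So f(x) = (x^2 - 42)(x^2 - 277) and the roots of f are ±√42, ±√277. Hence the splitting field is K = Q(√42, √277). Since 42 and 277 are distinct squarefree integers > 1, their product 11634 is not a perfect square, so √277 ∉ Q(√42). By the tower law [K:Q] = [Q(√42,√277):Q(√42)] · [Q(√42):Q] = 2 · 2 = 4.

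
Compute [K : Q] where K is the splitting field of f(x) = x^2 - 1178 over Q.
[K : Q] = 2

f(x) = x^2 - 1178 factors as (x - √1178)(x + √1178). The splitting field is K = Q(√1178). Since 1178 is squarefree and > 1, it is not a perfect square, so x^2 - 1178 is irreducible over Q and [Q(√1178) : Q] = 2. Hence [K : Q] = 2.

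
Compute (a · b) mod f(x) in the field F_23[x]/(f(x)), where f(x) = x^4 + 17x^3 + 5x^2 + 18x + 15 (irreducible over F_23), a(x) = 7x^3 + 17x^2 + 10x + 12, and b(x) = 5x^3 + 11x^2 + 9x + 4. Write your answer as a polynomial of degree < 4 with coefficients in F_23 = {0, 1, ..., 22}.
a · b ≡ 20x^3 + 6x^2 + 5x + 21 (mod f(x))

Multiply in F_23[x]: a(x)·b(x) = (7x^3 + 17x^2 + 10x + 12)·(5x^3 + 11x^2 + 9x + 4) = 12x^6 + x^5 + x^4 + 6x^3 + 14x^2 + 10x + 2. This has degree ≥ 4, so divide by f(x) over F_23: 12x^6 + x^5 + x^4 + 6x^3 + 14x^2 + 10x + 2 = (12x^2 + 4x + 11)·(x^4 + 17x^3 + 5x^2 + 18x + 15) + (20x^3 + 6x^2 + 5x + 21). Hence a·b ≡ 20x^3 + 6x^2 + 5x + 21 (mod f). (F_23[x]/(f) is a field with 23^4 = 279841 elements since f is irreducible of degree 4.)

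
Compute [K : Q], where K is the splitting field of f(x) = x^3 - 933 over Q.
[K : Q] = 6

The roots of x^3 - 933 are ∛933, ω∛933, ω^2∛933 where ω = e^(2πi/3) is a primitive cube root of unity, so K = Q(∛933, ω). Now [Q(∛933):Q] = 3 (since 933 is not a perfect cube, x^3 - 933 is irreducible) and [Q(ω):Q] = 2. Both 2 and 3 divide [K:Q], and [K:Q] ≤ 3·2 = 6, so [K:Q] = 6. (Equivalently: Q(∛933) ⊂ R but ω ∉ R, so [K : Q(∛933)] = 2.)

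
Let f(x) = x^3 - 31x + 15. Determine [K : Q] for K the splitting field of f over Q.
[K : Q] = 6

By the rational root test, any rational root of the monic integer polynomial f(x) = x^3 - 31x + 15 must be an integer dividing the constant term 15, i.e. one of ±{1, 3, 5, 15}. Evaluating: f(1) = -15, f(-1) = 45, f(3) = -51, f(-3) = 81, f(5) = -15, f(-5) = 45, f(15) = 2925, f(-15) = -2895; none is 0, so f has no rational root and is therefore irreducible over Q (a cubic with no linear factor over a field is irreducible). For an irreducible cubic, the Galois group is A_3 or S_3 according as the discriminant disc(f) = -4a^3 - 27b^2 = -4·(-31)^3 - 27·(15)^2 = 113089 is or is not a square in Q. Here disc(f) = 113089 is not a perfect square in Q, so the Galois group of f over Q is not contained in A_3 and must be all of S_3. The splitting field has degree |S_3| = 6 over Q, so [K : Q] = 6.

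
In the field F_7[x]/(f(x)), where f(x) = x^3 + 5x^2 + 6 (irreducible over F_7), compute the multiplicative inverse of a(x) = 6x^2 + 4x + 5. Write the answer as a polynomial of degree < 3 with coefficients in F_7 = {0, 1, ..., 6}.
a(x)^(-1) ≡ 3x^2 + 6 (mod f(x))

Since f is irreducible over F_7, F_7[x]/(f) is a field and a(x) ≠ 0 has an inverse. Apply the extended Euclidean algorithm to f(x) and a(x) in F_7[x]: f(x) = (6x + 5)·a(x) + (6x + 2);  a(x) = (x + 5)·(6x + 2) + (2). The last nonzero remainder is the constant 2 = gcd(f, a) in F_7. Back-substituting through the division chain expresses 2 = s(x)·a(x) + t(x)·f(x) with s(x) ≡ 6x^2 + 5 (mod f), so (6x^2 + 5)·a(x) ≡ 2 (mod f). Multiplying by 2^(-1) ≡ 4 in F_7 gives a(x)^(-1) ≡ 4·(6x^2 + 5) ≡ 3x^2 + 6 (mod f). Check: (6x^2 + 4x + 5)·(3x^2 + 6) = 4x^4 + 5x^3 + 2x^2 + 3x + 2 ≡ 1 (mod x^3 + 5x^2 + 6).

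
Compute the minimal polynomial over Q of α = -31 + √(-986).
m_α(x) = x^2 + 62x + 1947

From α + 31 = √(-986), squaring gives (α + 31)^2 = -986, i.e. α^2 + 62α + 961 = -986, so α^2 + 62α + 1947 = 0. The discriminant of x^2 + 62x + 1947 is (62)^2 - 4·(1947) = 3844 - 7788 = -3944, and 4·(-986) is not a perfect square in Q since -986 is squarefree and ≠ 1. Hence x^2 + 62x + 1947 is irreducible over Q and is the minimal polynomial of α.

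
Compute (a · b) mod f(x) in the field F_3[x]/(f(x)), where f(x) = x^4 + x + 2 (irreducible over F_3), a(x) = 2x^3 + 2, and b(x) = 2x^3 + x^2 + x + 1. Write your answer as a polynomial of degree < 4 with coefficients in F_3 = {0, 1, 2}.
a · b ≡ 2x^3 + x^2 + 2x + 1 (mod f(x))

Multiply in F_3[x]: a(x)·b(x) = (2x^3 + 2)·(2x^3 + x^2 + x + 1) = x^6 + 2x^5 + 2x^4 + 2x^2 + 2x + 2. This has degree ≥ 4, so divide by f(x) over F_3: x^6 + 2x^5 + 2x^4 + 2x^2 + 2x + 2 = (x^2 + 2x + 2)·(x^4 + x + 2) + (2x^3 + x^2 + 2x + 1). Hence a·b ≡ 2x^3 + x^2 + 2x + 1 (mod f). (F_3[x]/(f) is a field with 3^4 = 81 elements since f is irreducible of degree 4.)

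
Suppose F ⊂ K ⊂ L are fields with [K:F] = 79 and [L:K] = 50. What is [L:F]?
[L:F] = 3950

The tower law says that for any tower of field extensions F ⊂ K ⊂ L with finite degrees, [L:F] = [L:K] · [K:F]. Here this gives [L:F] = 50 · 79 = 3950.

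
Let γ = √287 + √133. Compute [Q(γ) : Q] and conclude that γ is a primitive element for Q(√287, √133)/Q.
[Q(γ) : Q] = 4 (equivalently, Q(γ) = Q(√287, √133))

Obviously Q(γ) ⊆ Q(√287, √133), and [Q(√287, √133):Q] = 4 (since 287, 133 are distinct squarefree integers > 1 with 38171 not a perfect square). To show equality we compute the minimal polynomial of γ. From γ = √287 + √133: γ^2 = 287 + 2√(38171) + 133 = 420 + 2√(38171), so γ^2 - 420 = 2√(38171); squaring, (γ^2 - 420)^2 = 4·38171, i.e. γ^4 - 840γ^2 + 176400 - 152684 = 0, i.e. γ^4 - 840γ^2 + 23716 = 0. So γ is a root of x^4 - 840x^2 + 23716. This polynomial is irreducible over Q: it has no rational root (each ±√287 ± √133 is irrational), and any factorization into two quadratics over Q would force √(38171) ∈ Q (pairing opposite roots) or √287, √133 ∈ Q (other pairings), all impossible. Hence [Q(γ):Q] = 4 = [Q(√287, √133):Q], so Q(γ) = Q(√287, √133).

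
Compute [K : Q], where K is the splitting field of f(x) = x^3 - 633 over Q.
[K : Q] = 6

The roots of x^3 - 633 are ∛633, ω∛633, ω^2∛633 where ω = e^(2πi/3) is a primitive cube root of unity, so K = Q(∛633, ω). Now [Q(∛633):Q] = 3 (since 633 is not a perfect cube, x^3 - 633 is irreducible) and [Q(ω):Q] = 2. Both 2 and 3 divide [K:Q], and [K:Q] ≤ 3·2 = 6, so [K:Q] = 6. (Equivalently: Q(∛633) ⊂ R but ω ∉ R, so [K : Q(∛633)] = 2.)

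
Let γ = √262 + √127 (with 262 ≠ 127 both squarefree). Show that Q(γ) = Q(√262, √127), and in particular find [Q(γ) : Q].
[Q(γ) : Q] = 4 (equivalently, Q(γ) = Q(√262, √127))

Obviously Q(γ) ⊆ Q(√262, √127), and [Q(√262, √127):Q] = 4 (since 262, 127 are distinct squarefree integers > 1 with 33274 not a perfect square). To show equality we compute the minimal polynomial of γ. From γ = √262 + √127: γ^2 = 262 + 2√(33274) + 127 = 389 + 2√(33274), so γ^2 - 389 = 2√(33274); squaring, (γ^2 - 389)^2 = 4·33274, i.e. γ^4 - 778γ^2 + 151321 - 133096 = 0, i.e. γ^4 - 778γ^2 + 18225 = 0. So γ is a root of x^4 - 778x^2 + 18225. This polynomial is irreducible over Q: it has no rational root (each ±√262 ± √127 is irrational), and any factorization into two quadratics over Q would force √(33274) ∈ Q (pairing opposite roots) or √262, √127 ∈ Q (other pairings), all impossible. Hence [Q(γ):Q] = 4 = [Q(√262, √127):Q], so Q(γ) = Q(√262, √127).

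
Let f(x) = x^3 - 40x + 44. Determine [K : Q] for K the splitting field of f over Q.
[K : Q] = 6

By the rational root test, any rational root of the monic integer polynomial f(x) = x^3 - 40x + 44 must be an integer dividing the constant term 44, i.e. one of ±{1, 2, 4, 11, 22, 44}. Evaluating: f(1) = 5, f(-1) = 83, f(2) = -28, f(-2) = 116, f(4) = -52, f(-4) = 140, f(11) = 935, f(-11) = -847, f(22) = 9812, f(-22) = -9724, f(44) = 83468, f(-44) = -83380; none is 0, so f has no rational root and is therefore irreducible over Q (a cubic with no linear factor over a field is irreducible). For an irreducible cubic, the Galois group is A_3 or S_3 according as the discriminant disc(f) = -4a^3 - 27b^2 = -4·(-40)^3 - 27·(44)^2 = 203728 is or is not a square in Q. Here disc(f) = 203728 is not a perfect square in Q, so the Galois group of f over Q is not contained in A_3 and must be all of S_3. The splitting field has degree |S_3| = 6 over Q, so [K : Q] = 6.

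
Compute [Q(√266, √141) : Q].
[Q(√266, √141) : Q] = 4

[Q(√266):Q] = 2 (min poly x^2 - 266, irreducible since 266 is squarefree > 1). For the top step, suppose √141 ∈ Q(√266), say √141 = c + d√266 with c, d ∈ Q. Squaring: 141 = c^2 + 266d^2 + 2cd√266. Since √266 ∉ Q this forces 2cd = 0. If d = 0 then √141 = c ∈ Q, contradicting 141 squarefree > 1. If c = 0 then 141 = 266d^2, so 266·141 = (266d)^2 is a perfect square in Q — but 266·141 = 37506 is not a perfect square (since 266 and 141 are distinct squarefree integers). Contradiction. Hence √141 ∉ Q(√266), so x^2 - 141 stays irreducible over Q(√266) and [Q(√266, √141) : Q(√266)] = 2. By the tower law, [Q(√266, √141) : Q] = 2 · 2 = 4.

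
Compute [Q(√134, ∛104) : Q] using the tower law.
[Q(√134, ∛104) : Q] = 6

Let L = Q(√134, ∛104). Since Q(√134) ⊂ L and [Q(√134):Q] = 2, the tower law gives 2 | [L:Q]. Likewise Q(∛104) ⊂ L with [Q(∛104):Q] = 3 (because 104 is not a perfect cube), so 3 | [L:Q]. As gcd(2,3) = 1, [L:Q] is divisible by 6. Conversely L is generated over Q by √134 and ∛104, so [L:Q] ≤ 2·3 = 6. Therefore [Q(√134, ∛104) : Q] = 6.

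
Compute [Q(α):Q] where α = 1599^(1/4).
[Q(α):Q] = 4

α is a root of x^4 - 1599. By Eisenstein's criterion at the prime p = 3 (which divides the constant term 1599 but p^2 = 9 does not, since 1599 is squarefree), x^4 - 1599 is irreducible over Q. Hence [Q(α):Q] = 4.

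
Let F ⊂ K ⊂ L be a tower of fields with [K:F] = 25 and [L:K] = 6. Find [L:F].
[L:F] = 150

The tower law says that for any tower of field extensions F ⊂ K ⊂ L with finite degrees, [L:F] = [L:K] · [K:F]. Here this gives [L:F] = 6 · 25 = 150.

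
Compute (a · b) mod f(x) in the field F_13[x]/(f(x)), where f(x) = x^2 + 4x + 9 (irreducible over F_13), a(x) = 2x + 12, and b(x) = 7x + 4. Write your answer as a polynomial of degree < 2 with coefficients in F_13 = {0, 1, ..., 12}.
a · b ≡ 10x (mod f(x))

Multiply in F_13[x]: a(x)·b(x) = (2x + 12)·(7x + 4) = x^2 + x + 9. This has degree ≥ 2, so divide by f(x) over F_13: x^2 + x + 9 = (1)·(x^2 + 4x + 9) + (10x). Hence a·b ≡ 10x (mod f). (F_13[x]/(f) is a field with 13^2 = 169 elements since f is irreducible of degree 2.)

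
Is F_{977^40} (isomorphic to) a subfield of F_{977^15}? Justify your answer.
No: F_{977^40} is not a subfield of F_{977^15}

F_{p^m} embeds in F_{p^n} iff m | n. Here 40 ∤ 15 (since 15 = 0·40 + 15 with remainder 15 ≠ 0), so F_{977^40} is not a subfield of F_{977^15}. Equivalently: if it were, the tower law would give 40 = [F_{977^40}:F_977] dividing [F_{977^15}:F_977] = 15, contradiction.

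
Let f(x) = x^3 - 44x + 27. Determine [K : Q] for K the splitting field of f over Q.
[K : Q] = 6

By the rational root test, any rational root of the monic integer polynomial f(x) = x^3 - 44x + 27 must be an integer dividing the constant term 27, i.e. one of ±{1, 3, 9, 27}. Evaluating: f(1) = -16, f(-1) = 70, f(3) = -78, f(-3) = 132, f(9) = 360, f(-9) = -306, f(27) = 18522, f(-27) = -18468; none is 0, so f has no rational root and is therefore irreducible over Q (a cubic with no linear factor over a field is irreducible). For an irreducible cubic, the Galois group is A_3 or S_3 according as the discriminant disc(f) = -4a^3 - 27b^2 = -4·(-44)^3 - 27·(27)^2 = 321053 is or is not a square in Q. Here disc(f) = 321053 is not a perfect square in Q, so the Galois group of f over Q is not contained in A_3 and must be all of S_3. The splitting field has degree |S_3| = 6 over Q, so [K : Q] = 6.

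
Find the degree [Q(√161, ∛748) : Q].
[Q(√161, ∛748) : Q] = 6

Let L = Q(√161, ∛748). Since Q(√161) ⊂ L and [Q(√161):Q] = 2, the tower law gives 2 | [L:Q]. Likewise Q(∛748) ⊂ L with [Q(∛748):Q] = 3 (because 748 is not a perfect cube), so 3 | [L:Q]. As gcd(2,3) = 1, [L:Q] is divisible by 6. Conversely L is generated over Q by √161 and ∛748, so [L:Q] ≤ 2·3 = 6. Therefore [Q(√161, ∛748) : Q] = 6.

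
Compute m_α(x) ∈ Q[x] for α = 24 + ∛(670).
m_α(x) = x^3 - 72x^2 + 1728x - 14494

Set β = α - 24 = ∛(670), so β^3 = 670. Then (α - 24)^3 - 670 = 0, i.e. α is a root of g(x) = (x - 24)^3 - 670 = x^3 - 72x^2 + 1728x - 14494. Since g(x) = h(x - 24) where h(x) = x^3 - 670, and h is irreducible over Q (because 670 is not a perfect cube, so h has no rational root, and a monic cubic with no rational root is irreducible), g is also irreducible (irreducibility is preserved under the substitution x → x - 24). Hence m_α(x) = x^3 - 72x^2 + 1728x - 14494.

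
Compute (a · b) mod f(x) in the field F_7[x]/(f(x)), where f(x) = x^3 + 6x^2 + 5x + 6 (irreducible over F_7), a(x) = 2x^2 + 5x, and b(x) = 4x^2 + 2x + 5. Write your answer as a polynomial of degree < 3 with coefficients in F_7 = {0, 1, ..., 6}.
a · b ≡ 5x^2 + 6x + 4 (mod f(x))

Multiply in F_7[x]: a(x)·b(x) = (2x^2 + 5x)·(4x^2 + 2x + 5) = x^4 + 3x^3 + 6x^2 + 4x. This has degree ≥ 3, so divide by f(x) over F_7: x^4 + 3x^3 + 6x^2 + 4x = (x + 4)·(x^3 + 6x^2 + 5x + 6) + (5x^2 + 6x + 4). Hence a·b ≡ 5x^2 + 6x + 4 (mod f). (F_7[x]/(f) is a field with 7^3 = 343 elements since f is irreducible of degree 3.)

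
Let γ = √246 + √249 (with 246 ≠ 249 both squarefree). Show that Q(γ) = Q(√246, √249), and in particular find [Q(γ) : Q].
[Q(γ) : Q] = 4 (equivalently, Q(γ) = Q(√246, √249))

Obviously Q(γ) ⊆ Q(√246, √249), and [Q(√246, √249):Q] = 4 (since 246, 249 are distinct squarefree integers > 1 with 61254 not a perfect square). To show equality we compute the minimal polynomial of γ. From γ = √246 + √249: γ^2 = 246 + 2√(61254) + 249 = 495 + 2√(61254), so γ^2 - 495 = 2√(61254); squaring, (γ^2 - 495)^2 = 4·61254, i.e. γ^4 - 990γ^2 + 245025 - 245016 = 0, i.e. γ^4 - 990γ^2 + 9 = 0. So γ is a root of x^4 - 990x^2 + 9. This polynomial is irreducible over Q: it has no rational root (each ±√246 ± √249 is irrational), and any factorization into two quadratics over Q would force √(61254) ∈ Q (pairing opposite roots) or √246, √249 ∈ Q (other pairings), all impossible. Hence [Q(γ):Q] = 4 = [Q(√246, √249):Q], so Q(γ) = Q(√246, √249).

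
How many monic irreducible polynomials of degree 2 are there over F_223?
There are 24753 monic irreducible polynomials of degree 2 over F_223

Each element of F_{223^2} that lies in no proper subfield is a root of exactly one monic irreducible of degree 2 over F_223, and each such polynomial has 2 distinct roots in F_{223^2}. By Möbius inversion the count is N_223(2) = (1/2) Σ_{d|2} μ(2/d) · 223^d = (1/2)(μ(2)·223^1 + μ(1)·223^2) = 49506/2 = 24753.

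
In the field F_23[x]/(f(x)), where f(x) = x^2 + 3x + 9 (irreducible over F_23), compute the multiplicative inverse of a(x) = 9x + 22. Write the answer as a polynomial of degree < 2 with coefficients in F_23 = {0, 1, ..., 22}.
a(x)^(-1) ≡ 16x + 14 (mod f(x))

Since f is irreducible over F_23, F_23[x]/(f) is a field and a(x) ≠ 0 has an inverse. Apply the extended Euclidean algorithm to f(x) and a(x) in F_23[x]: f(x) = (18x + 10)·a(x) + (19). The last nonzero remainder is the constant 19 = gcd(f, a) in F_23. Back-substituting through the division chain expresses 19 = s(x)·a(x) + t(x)·f(x) with s(x) ≡ 5x + 13 (mod f), so (5x + 13)·a(x) ≡ 19 (mod f). Multiplying by 19^(-1) ≡ 17 in F_23 gives a(x)^(-1) ≡ 17·(5x + 13) ≡ 16x + 14 (mod f). Check: (9x + 22)·(16x + 14) = 6x^2 + 18x + 9 ≡ 1 (mod x^2 + 3x + 9).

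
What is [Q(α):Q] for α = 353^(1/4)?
[Q(α):Q] = 4

α is a root of x^4 - 353. By Eisenstein's criterion at the prime p = 353 (which divides the constant term 353 but p^2 = 124609 does not, since 353 is squarefree), x^4 - 353 is irreducible over Q. Hence [Q(α):Q] = 4.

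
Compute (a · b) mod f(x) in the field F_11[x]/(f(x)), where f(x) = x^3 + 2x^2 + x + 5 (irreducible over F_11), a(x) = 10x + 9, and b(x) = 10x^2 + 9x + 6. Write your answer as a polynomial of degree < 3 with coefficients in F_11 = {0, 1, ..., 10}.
a · b ≡ 2x^2 + 8x + 5 (mod f(x))

Multiply in F_11[x]: a(x)·b(x) = (10x + 9)·(10x^2 + 9x + 6) = x^3 + 4x^2 + 9x + 10. This has degree ≥ 3, so divide by f(x) over F_11: x^3 + 4x^2 + 9x + 10 = (1)·(x^3 + 2x^2 + x + 5) + (2x^2 + 8x + 5). Hence a·b ≡ 2x^2 + 8x + 5 (mod f). (F_11[x]/(f) is a field with 11^3 = 1331 elements since f is irreducible of degree 3.)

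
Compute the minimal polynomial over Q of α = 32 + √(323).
m_α(x) = x^2 - 64x + 701

From α - 32 = √(323), squaring gives (α - 32)^2 = 323, i.e. α^2 - 64α + 1024 = 323, so α^2 - 64α + 701 = 0. The discriminant of x^2 - 64x + 701 is (-64)^2 - 4·(701) = 4096 - 2804 = 1292, and 4·(323) is not a perfect square in Q since 323 is squarefree and ≠ 1. Hence x^2 - 64x + 701 is irreducible over Q and is the minimal polynomial of α.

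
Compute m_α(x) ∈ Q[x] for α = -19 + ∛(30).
m_α(x) = x^3 + 57x^2 + 1083x + 6829

Set β = α + 19 = ∛(30), so β^3 = 30. Then (α + 19)^3 - 30 = 0, i.e. α is a root of g(x) = (x + 19)^3 - 30 = x^3 + 57x^2 + 1083x + 6829. Since g(x) = h(x + 19) where h(x) = x^3 - 30, and h is irreducible over Q (because 30 is not a perfect cube, so h has no rational root, and a monic cubic with no rational root is irreducible), g is also irreducible (irreducibility is preserved under the substitution x → x + 19). Hence m_α(x) = x^3 + 57x^2 + 1083x + 6829.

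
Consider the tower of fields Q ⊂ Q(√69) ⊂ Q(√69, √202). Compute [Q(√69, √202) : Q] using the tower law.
[Q(√69, √202) : Q] = 4

[Q(√69):Q] = 2 (min poly x^2 - 69, irreducible since 69 is squarefree > 1). For the top step, suppose √202 ∈ Q(√69), say √202 = c + d√69 with c, d ∈ Q. Squaring: 202 = c^2 + 69d^2 + 2cd√69. Since √69 ∉ Q this forces 2cd = 0. If d = 0 then √202 = c ∈ Q, contradicting 202 squarefree > 1. If c = 0 then 202 = 69d^2, so 69·202 = (69d)^2 is a perfect square in Q — but 69·202 = 13938 is not a perfect square (since 69 and 202 are distinct squarefree integers). Contradiction. Hence √202 ∉ Q(√69), so x^2 - 202 stays irreducible over Q(√69) and [Q(√69, √202) : Q(√69)] = 2. By the tower law, [Q(√69, √202) : Q] = 2 · 2 = 4.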